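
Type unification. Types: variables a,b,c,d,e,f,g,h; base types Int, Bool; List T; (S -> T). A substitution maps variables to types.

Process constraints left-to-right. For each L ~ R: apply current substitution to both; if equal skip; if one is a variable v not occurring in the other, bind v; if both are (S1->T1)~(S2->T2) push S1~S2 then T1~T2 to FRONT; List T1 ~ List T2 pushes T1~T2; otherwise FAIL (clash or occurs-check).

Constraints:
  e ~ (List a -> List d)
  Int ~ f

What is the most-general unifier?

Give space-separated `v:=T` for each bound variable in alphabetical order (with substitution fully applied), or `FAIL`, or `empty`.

step 1: unify e ~ (List a -> List d)  [subst: {-} | 1 pending]
  bind e := (List a -> List d)
step 2: unify Int ~ f  [subst: {e:=(List a -> List d)} | 0 pending]
  bind f := Int

Answer: e:=(List a -> List d) f:=Int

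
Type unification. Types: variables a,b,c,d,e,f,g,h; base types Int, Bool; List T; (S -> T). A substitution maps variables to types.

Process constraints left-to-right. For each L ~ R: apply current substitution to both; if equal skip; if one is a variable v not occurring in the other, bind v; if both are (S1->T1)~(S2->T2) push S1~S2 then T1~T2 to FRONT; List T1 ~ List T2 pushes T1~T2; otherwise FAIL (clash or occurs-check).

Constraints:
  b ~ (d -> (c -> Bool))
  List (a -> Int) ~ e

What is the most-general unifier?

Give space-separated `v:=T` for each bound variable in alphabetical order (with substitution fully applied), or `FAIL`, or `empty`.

step 1: unify b ~ (d -> (c -> Bool))  [subst: {-} | 1 pending]
  bind b := (d -> (c -> Bool))
step 2: unify List (a -> Int) ~ e  [subst: {b:=(d -> (c -> Bool))} | 0 pending]
  bind e := List (a -> Int)

Answer: b:=(d -> (c -> Bool)) e:=List (a -> Int)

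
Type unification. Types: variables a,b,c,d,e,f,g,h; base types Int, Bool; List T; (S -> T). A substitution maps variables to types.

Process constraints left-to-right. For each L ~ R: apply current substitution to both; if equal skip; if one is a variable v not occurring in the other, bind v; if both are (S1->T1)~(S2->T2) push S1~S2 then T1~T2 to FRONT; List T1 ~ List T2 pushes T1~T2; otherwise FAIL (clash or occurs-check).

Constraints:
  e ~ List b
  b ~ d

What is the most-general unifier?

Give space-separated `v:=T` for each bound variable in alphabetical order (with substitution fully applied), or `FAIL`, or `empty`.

step 1: unify e ~ List b  [subst: {-} | 1 pending]
  bind e := List b
step 2: unify b ~ d  [subst: {e:=List b} | 0 pending]
  bind b := d

Answer: b:=d e:=List d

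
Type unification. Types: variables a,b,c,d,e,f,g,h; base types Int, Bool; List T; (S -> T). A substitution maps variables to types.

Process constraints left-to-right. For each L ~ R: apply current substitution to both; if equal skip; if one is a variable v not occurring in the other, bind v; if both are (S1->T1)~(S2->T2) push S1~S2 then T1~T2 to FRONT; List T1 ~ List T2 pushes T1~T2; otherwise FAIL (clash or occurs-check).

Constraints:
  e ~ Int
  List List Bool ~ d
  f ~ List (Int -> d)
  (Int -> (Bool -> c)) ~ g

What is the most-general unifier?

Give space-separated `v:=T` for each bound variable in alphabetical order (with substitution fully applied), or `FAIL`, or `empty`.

Answer: d:=List List Bool e:=Int f:=List (Int -> List List Bool) g:=(Int -> (Bool -> c))

Derivation:
step 1: unify e ~ Int  [subst: {-} | 3 pending]
  bind e := Int
step 2: unify List List Bool ~ d  [subst: {e:=Int} | 2 pending]
  bind d := List List Bool
step 3: unify f ~ List (Int -> List List Bool)  [subst: {e:=Int, d:=List List Bool} | 1 pending]
  bind f := List (Int -> List List Bool)
step 4: unify (Int -> (Bool -> c)) ~ g  [subst: {e:=Int, d:=List List Bool, f:=List (Int -> List List Bool)} | 0 pending]
  bind g := (Int -> (Bool -> c))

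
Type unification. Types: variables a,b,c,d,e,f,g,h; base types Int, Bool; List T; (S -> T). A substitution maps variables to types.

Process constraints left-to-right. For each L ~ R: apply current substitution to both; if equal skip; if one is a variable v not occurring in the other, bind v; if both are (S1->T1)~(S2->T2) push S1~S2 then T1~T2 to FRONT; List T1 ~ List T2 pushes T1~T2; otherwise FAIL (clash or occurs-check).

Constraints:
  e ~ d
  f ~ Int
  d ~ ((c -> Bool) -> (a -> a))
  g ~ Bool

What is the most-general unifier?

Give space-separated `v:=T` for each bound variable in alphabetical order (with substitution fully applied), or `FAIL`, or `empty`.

step 1: unify e ~ d  [subst: {-} | 3 pending]
  bind e := d
step 2: unify f ~ Int  [subst: {e:=d} | 2 pending]
  bind f := Int
step 3: unify d ~ ((c -> Bool) -> (a -> a))  [subst: {e:=d, f:=Int} | 1 pending]
  bind d := ((c -> Bool) -> (a -> a))
step 4: unify g ~ Bool  [subst: {e:=d, f:=Int, d:=((c -> Bool) -> (a -> a))} | 0 pending]
  bind g := Bool

Answer: d:=((c -> Bool) -> (a -> a)) e:=((c -> Bool) -> (a -> a)) f:=Int g:=Bool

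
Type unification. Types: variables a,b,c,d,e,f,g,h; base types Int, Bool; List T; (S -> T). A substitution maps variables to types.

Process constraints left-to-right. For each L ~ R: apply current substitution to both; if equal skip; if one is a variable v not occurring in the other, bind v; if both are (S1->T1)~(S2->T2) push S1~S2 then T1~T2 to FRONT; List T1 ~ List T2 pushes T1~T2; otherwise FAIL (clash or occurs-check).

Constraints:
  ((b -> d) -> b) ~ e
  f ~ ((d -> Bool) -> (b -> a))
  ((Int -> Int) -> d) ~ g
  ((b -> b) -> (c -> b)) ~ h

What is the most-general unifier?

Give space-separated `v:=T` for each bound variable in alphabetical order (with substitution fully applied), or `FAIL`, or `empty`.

step 1: unify ((b -> d) -> b) ~ e  [subst: {-} | 3 pending]
  bind e := ((b -> d) -> b)
step 2: unify f ~ ((d -> Bool) -> (b -> a))  [subst: {e:=((b -> d) -> b)} | 2 pending]
  bind f := ((d -> Bool) -> (b -> a))
step 3: unify ((Int -> Int) -> d) ~ g  [subst: {e:=((b -> d) -> b), f:=((d -> Bool) -> (b -> a))} | 1 pending]
  bind g := ((Int -> Int) -> d)
step 4: unify ((b -> b) -> (c -> b)) ~ h  [subst: {e:=((b -> d) -> b), f:=((d -> Bool) -> (b -> a)), g:=((Int -> Int) -> d)} | 0 pending]
  bind h := ((b -> b) -> (c -> b))

Answer: e:=((b -> d) -> b) f:=((d -> Bool) -> (b -> a)) g:=((Int -> Int) -> d) h:=((b -> b) -> (c -> b))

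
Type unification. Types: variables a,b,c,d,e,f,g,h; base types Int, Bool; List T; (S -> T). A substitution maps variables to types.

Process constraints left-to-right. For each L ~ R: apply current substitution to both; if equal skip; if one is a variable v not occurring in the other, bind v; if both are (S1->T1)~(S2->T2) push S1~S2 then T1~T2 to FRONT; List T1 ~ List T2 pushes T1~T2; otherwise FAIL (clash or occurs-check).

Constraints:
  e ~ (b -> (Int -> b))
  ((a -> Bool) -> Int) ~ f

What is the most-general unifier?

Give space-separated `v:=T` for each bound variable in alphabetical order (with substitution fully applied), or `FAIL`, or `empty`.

Answer: e:=(b -> (Int -> b)) f:=((a -> Bool) -> Int)

Derivation:
step 1: unify e ~ (b -> (Int -> b))  [subst: {-} | 1 pending]
  bind e := (b -> (Int -> b))
step 2: unify ((a -> Bool) -> Int) ~ f  [subst: {e:=(b -> (Int -> b))} | 0 pending]
  bind f := ((a -> Bool) -> Int)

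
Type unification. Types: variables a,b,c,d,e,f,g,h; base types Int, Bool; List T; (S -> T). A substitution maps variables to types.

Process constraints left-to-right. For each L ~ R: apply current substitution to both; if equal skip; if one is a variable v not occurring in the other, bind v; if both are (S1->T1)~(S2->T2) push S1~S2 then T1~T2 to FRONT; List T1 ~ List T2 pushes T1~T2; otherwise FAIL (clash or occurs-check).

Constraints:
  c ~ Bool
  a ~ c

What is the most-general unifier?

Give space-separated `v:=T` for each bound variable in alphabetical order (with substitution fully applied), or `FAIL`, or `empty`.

step 1: unify c ~ Bool  [subst: {-} | 1 pending]
  bind c := Bool
step 2: unify a ~ Bool  [subst: {c:=Bool} | 0 pending]
  bind a := Bool

Answer: a:=Bool c:=Bool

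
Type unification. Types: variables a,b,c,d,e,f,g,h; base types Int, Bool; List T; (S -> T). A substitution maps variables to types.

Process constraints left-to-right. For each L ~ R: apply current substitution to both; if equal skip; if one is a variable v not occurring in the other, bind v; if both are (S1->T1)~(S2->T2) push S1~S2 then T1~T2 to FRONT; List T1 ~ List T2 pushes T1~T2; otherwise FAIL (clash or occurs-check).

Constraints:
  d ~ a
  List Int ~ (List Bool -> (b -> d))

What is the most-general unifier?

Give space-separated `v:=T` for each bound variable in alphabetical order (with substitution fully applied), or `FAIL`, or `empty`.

Answer: FAIL

Derivation:
step 1: unify d ~ a  [subst: {-} | 1 pending]
  bind d := a
step 2: unify List Int ~ (List Bool -> (b -> a))  [subst: {d:=a} | 0 pending]
  clash: List Int vs (List Bool -> (b -> a))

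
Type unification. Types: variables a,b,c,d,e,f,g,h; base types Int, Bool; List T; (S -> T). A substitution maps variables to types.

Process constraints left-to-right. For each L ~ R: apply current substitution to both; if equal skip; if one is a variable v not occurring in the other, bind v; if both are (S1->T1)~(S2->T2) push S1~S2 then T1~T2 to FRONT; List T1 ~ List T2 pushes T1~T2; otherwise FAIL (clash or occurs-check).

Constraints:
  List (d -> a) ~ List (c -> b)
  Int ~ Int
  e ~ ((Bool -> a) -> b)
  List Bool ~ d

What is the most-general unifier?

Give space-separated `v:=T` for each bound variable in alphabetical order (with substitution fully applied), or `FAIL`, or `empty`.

step 1: unify List (d -> a) ~ List (c -> b)  [subst: {-} | 3 pending]
  -> decompose List: push (d -> a)~(c -> b)
step 2: unify (d -> a) ~ (c -> b)  [subst: {-} | 3 pending]
  -> decompose arrow: push d~c, a~b
step 3: unify d ~ c  [subst: {-} | 4 pending]
  bind d := c
step 4: unify a ~ b  [subst: {d:=c} | 3 pending]
  bind a := b
step 5: unify Int ~ Int  [subst: {d:=c, a:=b} | 2 pending]
  -> identical, skip
step 6: unify e ~ ((Bool -> b) -> b)  [subst: {d:=c, a:=b} | 1 pending]
  bind e := ((Bool -> b) -> b)
step 7: unify List Bool ~ c  [subst: {d:=c, a:=b, e:=((Bool -> b) -> b)} | 0 pending]
  bind c := List Bool

Answer: a:=b c:=List Bool d:=List Bool e:=((Bool -> b) -> b)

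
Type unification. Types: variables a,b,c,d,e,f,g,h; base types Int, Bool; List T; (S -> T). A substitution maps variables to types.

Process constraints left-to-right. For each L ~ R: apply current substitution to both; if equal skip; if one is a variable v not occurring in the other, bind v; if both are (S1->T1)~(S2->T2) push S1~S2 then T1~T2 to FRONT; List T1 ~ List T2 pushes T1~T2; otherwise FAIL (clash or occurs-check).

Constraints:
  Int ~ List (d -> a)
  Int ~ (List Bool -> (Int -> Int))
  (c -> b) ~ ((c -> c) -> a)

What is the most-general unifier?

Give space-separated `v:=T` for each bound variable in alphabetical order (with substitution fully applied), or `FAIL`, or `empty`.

step 1: unify Int ~ List (d -> a)  [subst: {-} | 2 pending]
  clash: Int vs List (d -> a)

Answer: FAIL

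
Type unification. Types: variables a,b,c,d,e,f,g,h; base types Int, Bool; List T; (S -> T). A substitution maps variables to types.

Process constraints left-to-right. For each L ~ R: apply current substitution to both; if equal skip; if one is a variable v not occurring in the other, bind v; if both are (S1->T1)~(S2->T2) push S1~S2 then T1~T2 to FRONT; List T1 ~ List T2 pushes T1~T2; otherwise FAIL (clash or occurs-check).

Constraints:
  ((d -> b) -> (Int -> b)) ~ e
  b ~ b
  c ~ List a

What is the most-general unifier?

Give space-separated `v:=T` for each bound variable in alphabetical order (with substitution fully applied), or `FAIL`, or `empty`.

Answer: c:=List a e:=((d -> b) -> (Int -> b))

Derivation:
step 1: unify ((d -> b) -> (Int -> b)) ~ e  [subst: {-} | 2 pending]
  bind e := ((d -> b) -> (Int -> b))
step 2: unify b ~ b  [subst: {e:=((d -> b) -> (Int -> b))} | 1 pending]
  -> identical, skip
step 3: unify c ~ List a  [subst: {e:=((d -> b) -> (Int -> b))} | 0 pending]
  bind c := List a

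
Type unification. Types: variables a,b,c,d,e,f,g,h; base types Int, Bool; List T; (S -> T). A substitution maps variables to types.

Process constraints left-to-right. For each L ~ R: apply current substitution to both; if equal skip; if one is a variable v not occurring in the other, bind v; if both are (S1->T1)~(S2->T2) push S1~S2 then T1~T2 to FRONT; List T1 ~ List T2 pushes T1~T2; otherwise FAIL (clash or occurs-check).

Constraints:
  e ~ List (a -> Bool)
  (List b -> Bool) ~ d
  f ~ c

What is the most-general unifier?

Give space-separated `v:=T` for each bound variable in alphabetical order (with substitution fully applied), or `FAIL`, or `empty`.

step 1: unify e ~ List (a -> Bool)  [subst: {-} | 2 pending]
  bind e := List (a -> Bool)
step 2: unify (List b -> Bool) ~ d  [subst: {e:=List (a -> Bool)} | 1 pending]
  bind d := (List b -> Bool)
step 3: unify f ~ c  [subst: {e:=List (a -> Bool), d:=(List b -> Bool)} | 0 pending]
  bind f := c

Answer: d:=(List b -> Bool) e:=List (a -> Bool) f:=c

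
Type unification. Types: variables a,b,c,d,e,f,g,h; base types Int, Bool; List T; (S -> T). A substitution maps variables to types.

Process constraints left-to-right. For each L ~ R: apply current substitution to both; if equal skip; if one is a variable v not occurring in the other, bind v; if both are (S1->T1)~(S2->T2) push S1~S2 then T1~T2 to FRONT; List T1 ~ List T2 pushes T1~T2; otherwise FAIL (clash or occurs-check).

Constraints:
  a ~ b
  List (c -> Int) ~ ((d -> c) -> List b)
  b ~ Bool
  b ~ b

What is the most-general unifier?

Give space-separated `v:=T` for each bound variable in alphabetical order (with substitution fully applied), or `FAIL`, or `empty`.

Answer: FAIL

Derivation:
step 1: unify a ~ b  [subst: {-} | 3 pending]
  bind a := b
step 2: unify List (c -> Int) ~ ((d -> c) -> List b)  [subst: {a:=b} | 2 pending]
  clash: List (c -> Int) vs ((d -> c) -> List b)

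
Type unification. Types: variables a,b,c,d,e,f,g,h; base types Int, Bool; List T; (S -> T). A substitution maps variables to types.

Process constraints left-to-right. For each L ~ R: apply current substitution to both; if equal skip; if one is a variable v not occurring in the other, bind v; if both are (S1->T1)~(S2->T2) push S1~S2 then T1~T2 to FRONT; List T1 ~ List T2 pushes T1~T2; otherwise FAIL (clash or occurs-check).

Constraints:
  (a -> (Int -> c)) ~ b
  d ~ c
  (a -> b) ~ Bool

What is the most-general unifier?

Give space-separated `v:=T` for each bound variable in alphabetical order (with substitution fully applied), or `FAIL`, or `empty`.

step 1: unify (a -> (Int -> c)) ~ b  [subst: {-} | 2 pending]
  bind b := (a -> (Int -> c))
step 2: unify d ~ c  [subst: {b:=(a -> (Int -> c))} | 1 pending]
  bind d := c
step 3: unify (a -> (a -> (Int -> c))) ~ Bool  [subst: {b:=(a -> (Int -> c)), d:=c} | 0 pending]
  clash: (a -> (a -> (Int -> c))) vs Bool

Answer: FAIL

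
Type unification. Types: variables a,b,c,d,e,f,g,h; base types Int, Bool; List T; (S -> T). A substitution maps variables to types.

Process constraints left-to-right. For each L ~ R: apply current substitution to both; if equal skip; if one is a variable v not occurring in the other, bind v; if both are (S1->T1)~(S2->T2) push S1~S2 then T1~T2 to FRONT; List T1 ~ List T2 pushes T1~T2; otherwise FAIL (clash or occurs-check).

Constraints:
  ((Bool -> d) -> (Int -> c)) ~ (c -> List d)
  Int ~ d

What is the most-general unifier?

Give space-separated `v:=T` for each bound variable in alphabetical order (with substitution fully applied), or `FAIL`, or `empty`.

step 1: unify ((Bool -> d) -> (Int -> c)) ~ (c -> List d)  [subst: {-} | 1 pending]
  -> decompose arrow: push (Bool -> d)~c, (Int -> c)~List d
step 2: unify (Bool -> d) ~ c  [subst: {-} | 2 pending]
  bind c := (Bool -> d)
step 3: unify (Int -> (Bool -> d)) ~ List d  [subst: {c:=(Bool -> d)} | 1 pending]
  clash: (Int -> (Bool -> d)) vs List d

Answer: FAIL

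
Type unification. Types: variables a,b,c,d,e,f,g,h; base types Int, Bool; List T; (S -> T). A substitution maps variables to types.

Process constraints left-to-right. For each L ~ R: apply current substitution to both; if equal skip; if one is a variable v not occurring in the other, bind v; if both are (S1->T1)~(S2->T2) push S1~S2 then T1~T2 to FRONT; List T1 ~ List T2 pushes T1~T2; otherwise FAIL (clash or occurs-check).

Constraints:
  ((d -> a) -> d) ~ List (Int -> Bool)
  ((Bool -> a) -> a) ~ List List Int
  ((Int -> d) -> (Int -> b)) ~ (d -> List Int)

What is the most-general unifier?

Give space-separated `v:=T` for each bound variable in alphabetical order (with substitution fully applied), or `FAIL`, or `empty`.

Answer: FAIL

Derivation:
step 1: unify ((d -> a) -> d) ~ List (Int -> Bool)  [subst: {-} | 2 pending]
  clash: ((d -> a) -> d) vs List (Int -> Bool)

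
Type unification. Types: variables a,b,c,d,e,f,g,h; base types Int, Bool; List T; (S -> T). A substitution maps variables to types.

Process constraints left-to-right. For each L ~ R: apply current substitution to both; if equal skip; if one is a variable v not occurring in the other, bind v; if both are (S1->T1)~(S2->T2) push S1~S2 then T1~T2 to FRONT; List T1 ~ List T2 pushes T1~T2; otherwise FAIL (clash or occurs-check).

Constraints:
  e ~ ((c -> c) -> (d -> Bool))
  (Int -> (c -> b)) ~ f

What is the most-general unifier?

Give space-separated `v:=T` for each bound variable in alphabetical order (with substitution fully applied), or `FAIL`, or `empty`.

Answer: e:=((c -> c) -> (d -> Bool)) f:=(Int -> (c -> b))

Derivation:
step 1: unify e ~ ((c -> c) -> (d -> Bool))  [subst: {-} | 1 pending]
  bind e := ((c -> c) -> (d -> Bool))
step 2: unify (Int -> (c -> b)) ~ f  [subst: {e:=((c -> c) -> (d -> Bool))} | 0 pending]
  bind f := (Int -> (c -> b))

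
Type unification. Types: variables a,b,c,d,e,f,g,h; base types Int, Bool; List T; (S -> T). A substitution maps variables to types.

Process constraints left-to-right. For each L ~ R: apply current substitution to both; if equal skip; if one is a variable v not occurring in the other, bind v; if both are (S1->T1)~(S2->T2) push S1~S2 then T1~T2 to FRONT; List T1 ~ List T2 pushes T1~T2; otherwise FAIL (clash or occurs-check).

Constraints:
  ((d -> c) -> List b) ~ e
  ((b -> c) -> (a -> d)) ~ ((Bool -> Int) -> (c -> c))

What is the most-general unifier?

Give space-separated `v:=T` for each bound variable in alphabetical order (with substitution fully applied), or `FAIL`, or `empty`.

Answer: a:=Int b:=Bool c:=Int d:=Int e:=((Int -> Int) -> List Bool)

Derivation:
step 1: unify ((d -> c) -> List b) ~ e  [subst: {-} | 1 pending]
  bind e := ((d -> c) -> List b)
step 2: unify ((b -> c) -> (a -> d)) ~ ((Bool -> Int) -> (c -> c))  [subst: {e:=((d -> c) -> List b)} | 0 pending]
  -> decompose arrow: push (b -> c)~(Bool -> Int), (a -> d)~(c -> c)
step 3: unify (b -> c) ~ (Bool -> Int)  [subst: {e:=((d -> c) -> List b)} | 1 pending]
  -> decompose arrow: push b~Bool, c~Int
step 4: unify b ~ Bool  [subst: {e:=((d -> c) -> List b)} | 2 pending]
  bind b := Bool
step 5: unify c ~ Int  [subst: {e:=((d -> c) -> List b), b:=Bool} | 1 pending]
  bind c := Int
step 6: unify (a -> d) ~ (Int -> Int)  [subst: {e:=((d -> c) -> List b), b:=Bool, c:=Int} | 0 pending]
  -> decompose arrow: push a~Int, d~Int
step 7: unify a ~ Int  [subst: {e:=((d -> c) -> List b), b:=Bool, c:=Int} | 1 pending]
  bind a := Int
step 8: unify d ~ Int  [subst: {e:=((d -> c) -> List b), b:=Bool, c:=Int, a:=Int} | 0 pending]
  bind d := Int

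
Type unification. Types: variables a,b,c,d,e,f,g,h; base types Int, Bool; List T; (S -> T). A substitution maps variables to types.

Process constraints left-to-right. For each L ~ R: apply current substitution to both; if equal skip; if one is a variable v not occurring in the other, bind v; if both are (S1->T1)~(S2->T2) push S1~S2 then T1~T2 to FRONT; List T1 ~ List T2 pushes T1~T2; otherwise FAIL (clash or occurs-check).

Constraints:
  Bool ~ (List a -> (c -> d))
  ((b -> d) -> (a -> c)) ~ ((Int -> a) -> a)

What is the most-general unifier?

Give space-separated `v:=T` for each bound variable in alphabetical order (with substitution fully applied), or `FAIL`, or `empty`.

Answer: FAIL

Derivation:
step 1: unify Bool ~ (List a -> (c -> d))  [subst: {-} | 1 pending]
  clash: Bool vs (List a -> (c -> d))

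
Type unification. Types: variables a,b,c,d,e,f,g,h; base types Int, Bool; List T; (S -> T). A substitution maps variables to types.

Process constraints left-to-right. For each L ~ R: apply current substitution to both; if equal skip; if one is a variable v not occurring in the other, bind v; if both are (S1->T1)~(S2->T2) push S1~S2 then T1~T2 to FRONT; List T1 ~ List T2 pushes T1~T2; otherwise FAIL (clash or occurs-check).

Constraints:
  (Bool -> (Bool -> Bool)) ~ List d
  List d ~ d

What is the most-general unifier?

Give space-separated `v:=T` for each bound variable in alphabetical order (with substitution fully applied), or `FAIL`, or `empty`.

Answer: FAIL

Derivation:
step 1: unify (Bool -> (Bool -> Bool)) ~ List d  [subst: {-} | 1 pending]
  clash: (Bool -> (Bool -> Bool)) vs List d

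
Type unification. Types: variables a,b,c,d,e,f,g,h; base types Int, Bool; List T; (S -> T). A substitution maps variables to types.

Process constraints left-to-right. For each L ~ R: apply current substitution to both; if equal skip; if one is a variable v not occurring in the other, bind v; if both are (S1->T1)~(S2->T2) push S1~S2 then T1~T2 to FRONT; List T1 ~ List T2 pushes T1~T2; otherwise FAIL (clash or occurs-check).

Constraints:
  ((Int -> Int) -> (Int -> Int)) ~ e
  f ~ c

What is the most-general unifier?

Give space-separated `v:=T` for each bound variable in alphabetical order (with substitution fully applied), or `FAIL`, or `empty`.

Answer: e:=((Int -> Int) -> (Int -> Int)) f:=c

Derivation:
step 1: unify ((Int -> Int) -> (Int -> Int)) ~ e  [subst: {-} | 1 pending]
  bind e := ((Int -> Int) -> (Int -> Int))
step 2: unify f ~ c  [subst: {e:=((Int -> Int) -> (Int -> Int))} | 0 pending]
  bind f := c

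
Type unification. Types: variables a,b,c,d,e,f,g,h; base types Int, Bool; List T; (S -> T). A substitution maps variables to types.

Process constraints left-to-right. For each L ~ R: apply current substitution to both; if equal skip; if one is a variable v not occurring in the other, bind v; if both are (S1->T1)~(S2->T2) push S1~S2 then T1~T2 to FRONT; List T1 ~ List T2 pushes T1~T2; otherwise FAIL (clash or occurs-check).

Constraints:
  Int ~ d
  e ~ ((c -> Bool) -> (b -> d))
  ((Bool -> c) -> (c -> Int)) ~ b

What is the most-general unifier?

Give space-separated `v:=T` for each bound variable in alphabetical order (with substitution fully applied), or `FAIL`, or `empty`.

Answer: b:=((Bool -> c) -> (c -> Int)) d:=Int e:=((c -> Bool) -> (((Bool -> c) -> (c -> Int)) -> Int))

Derivation:
step 1: unify Int ~ d  [subst: {-} | 2 pending]
  bind d := Int
step 2: unify e ~ ((c -> Bool) -> (b -> Int))  [subst: {d:=Int} | 1 pending]
  bind e := ((c -> Bool) -> (b -> Int))
step 3: unify ((Bool -> c) -> (c -> Int)) ~ b  [subst: {d:=Int, e:=((c -> Bool) -> (b -> Int))} | 0 pending]
  bind b := ((Bool -> c) -> (c -> Int))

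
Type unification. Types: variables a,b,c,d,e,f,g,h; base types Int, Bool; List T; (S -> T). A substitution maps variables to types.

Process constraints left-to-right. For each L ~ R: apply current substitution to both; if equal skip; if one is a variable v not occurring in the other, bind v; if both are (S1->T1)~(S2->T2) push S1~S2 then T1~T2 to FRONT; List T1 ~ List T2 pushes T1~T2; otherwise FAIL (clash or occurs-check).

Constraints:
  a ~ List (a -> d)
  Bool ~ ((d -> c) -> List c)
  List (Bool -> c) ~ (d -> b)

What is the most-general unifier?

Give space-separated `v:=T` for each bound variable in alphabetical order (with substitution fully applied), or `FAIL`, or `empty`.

Answer: FAIL

Derivation:
step 1: unify a ~ List (a -> d)  [subst: {-} | 2 pending]
  occurs-check fail: a in List (a -> d)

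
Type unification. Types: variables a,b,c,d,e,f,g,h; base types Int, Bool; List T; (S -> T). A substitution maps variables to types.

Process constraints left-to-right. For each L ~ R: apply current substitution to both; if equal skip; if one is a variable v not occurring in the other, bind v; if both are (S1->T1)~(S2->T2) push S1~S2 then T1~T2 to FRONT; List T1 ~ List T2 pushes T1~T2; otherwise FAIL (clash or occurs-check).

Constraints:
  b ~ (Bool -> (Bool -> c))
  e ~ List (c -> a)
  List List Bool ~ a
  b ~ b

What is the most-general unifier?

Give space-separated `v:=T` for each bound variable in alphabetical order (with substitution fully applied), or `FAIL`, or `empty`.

Answer: a:=List List Bool b:=(Bool -> (Bool -> c)) e:=List (c -> List List Bool)

Derivation:
step 1: unify b ~ (Bool -> (Bool -> c))  [subst: {-} | 3 pending]
  bind b := (Bool -> (Bool -> c))
step 2: unify e ~ List (c -> a)  [subst: {b:=(Bool -> (Bool -> c))} | 2 pending]
  bind e := List (c -> a)
step 3: unify List List Bool ~ a  [subst: {b:=(Bool -> (Bool -> c)), e:=List (c -> a)} | 1 pending]
  bind a := List List Bool
step 4: unify (Bool -> (Bool -> c)) ~ (Bool -> (Bool -> c))  [subst: {b:=(Bool -> (Bool -> c)), e:=List (c -> a), a:=List List Bool} | 0 pending]
  -> identical, skip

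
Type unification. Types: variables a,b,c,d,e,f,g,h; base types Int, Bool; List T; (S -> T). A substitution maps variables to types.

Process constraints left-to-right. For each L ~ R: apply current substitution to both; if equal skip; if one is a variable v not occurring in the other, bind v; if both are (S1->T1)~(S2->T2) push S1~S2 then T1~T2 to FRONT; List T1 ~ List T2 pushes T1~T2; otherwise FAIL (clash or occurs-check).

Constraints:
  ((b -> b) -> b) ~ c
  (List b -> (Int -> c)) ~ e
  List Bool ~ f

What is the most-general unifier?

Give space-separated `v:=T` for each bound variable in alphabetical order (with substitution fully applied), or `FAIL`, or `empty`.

Answer: c:=((b -> b) -> b) e:=(List b -> (Int -> ((b -> b) -> b))) f:=List Bool

Derivation:
step 1: unify ((b -> b) -> b) ~ c  [subst: {-} | 2 pending]
  bind c := ((b -> b) -> b)
step 2: unify (List b -> (Int -> ((b -> b) -> b))) ~ e  [subst: {c:=((b -> b) -> b)} | 1 pending]
  bind e := (List b -> (Int -> ((b -> b) -> b)))
step 3: unify List Bool ~ f  [subst: {c:=((b -> b) -> b), e:=(List b -> (Int -> ((b -> b) -> b)))} | 0 pending]
  bind f := List Bool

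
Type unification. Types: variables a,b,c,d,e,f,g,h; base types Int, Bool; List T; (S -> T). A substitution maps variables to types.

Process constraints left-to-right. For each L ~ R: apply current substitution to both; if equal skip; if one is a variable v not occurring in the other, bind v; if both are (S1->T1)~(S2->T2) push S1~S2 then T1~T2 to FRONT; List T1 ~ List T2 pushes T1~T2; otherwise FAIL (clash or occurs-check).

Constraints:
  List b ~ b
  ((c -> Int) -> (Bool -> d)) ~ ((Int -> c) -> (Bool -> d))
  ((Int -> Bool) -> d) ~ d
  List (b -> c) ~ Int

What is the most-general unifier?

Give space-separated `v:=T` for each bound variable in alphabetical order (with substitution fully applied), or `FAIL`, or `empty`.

Answer: FAIL

Derivation:
step 1: unify List b ~ b  [subst: {-} | 3 pending]
  occurs-check fail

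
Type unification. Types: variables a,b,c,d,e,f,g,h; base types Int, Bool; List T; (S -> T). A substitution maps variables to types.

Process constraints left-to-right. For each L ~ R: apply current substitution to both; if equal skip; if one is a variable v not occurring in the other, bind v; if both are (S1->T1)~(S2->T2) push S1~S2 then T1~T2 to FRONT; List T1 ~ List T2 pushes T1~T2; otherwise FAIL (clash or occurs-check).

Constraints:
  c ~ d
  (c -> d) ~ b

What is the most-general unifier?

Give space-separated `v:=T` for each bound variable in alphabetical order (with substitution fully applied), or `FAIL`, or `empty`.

Answer: b:=(d -> d) c:=d

Derivation:
step 1: unify c ~ d  [subst: {-} | 1 pending]
  bind c := d
step 2: unify (d -> d) ~ b  [subst: {c:=d} | 0 pending]
  bind b := (d -> d)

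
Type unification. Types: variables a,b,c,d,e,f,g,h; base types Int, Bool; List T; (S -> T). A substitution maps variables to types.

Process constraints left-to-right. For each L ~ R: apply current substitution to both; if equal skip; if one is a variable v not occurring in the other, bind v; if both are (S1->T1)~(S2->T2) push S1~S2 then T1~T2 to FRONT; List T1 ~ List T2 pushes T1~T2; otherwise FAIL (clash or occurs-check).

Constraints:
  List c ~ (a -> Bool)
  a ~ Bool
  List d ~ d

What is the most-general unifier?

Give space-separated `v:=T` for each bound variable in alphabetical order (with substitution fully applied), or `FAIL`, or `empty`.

step 1: unify List c ~ (a -> Bool)  [subst: {-} | 2 pending]
  clash: List c vs (a -> Bool)

Answer: FAIL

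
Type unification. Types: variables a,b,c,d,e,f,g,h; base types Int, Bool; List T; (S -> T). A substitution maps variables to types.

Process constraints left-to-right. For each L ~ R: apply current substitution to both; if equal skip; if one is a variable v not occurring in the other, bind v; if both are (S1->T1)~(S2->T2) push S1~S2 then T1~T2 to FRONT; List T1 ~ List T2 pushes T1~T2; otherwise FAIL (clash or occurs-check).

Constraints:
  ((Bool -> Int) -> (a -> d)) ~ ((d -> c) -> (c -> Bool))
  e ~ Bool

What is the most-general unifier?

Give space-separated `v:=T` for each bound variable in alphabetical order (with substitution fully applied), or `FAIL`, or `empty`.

Answer: a:=Int c:=Int d:=Bool e:=Bool

Derivation:
step 1: unify ((Bool -> Int) -> (a -> d)) ~ ((d -> c) -> (c -> Bool))  [subst: {-} | 1 pending]
  -> decompose arrow: push (Bool -> Int)~(d -> c), (a -> d)~(c -> Bool)
step 2: unify (Bool -> Int) ~ (d -> c)  [subst: {-} | 2 pending]
  -> decompose arrow: push Bool~d, Int~c
step 3: unify Bool ~ d  [subst: {-} | 3 pending]
  bind d := Bool
step 4: unify Int ~ c  [subst: {d:=Bool} | 2 pending]
  bind c := Int
step 5: unify (a -> Bool) ~ (Int -> Bool)  [subst: {d:=Bool, c:=Int} | 1 pending]
  -> decompose arrow: push a~Int, Bool~Bool
step 6: unify a ~ Int  [subst: {d:=Bool, c:=Int} | 2 pending]
  bind a := Int
step 7: unify Bool ~ Bool  [subst: {d:=Bool, c:=Int, a:=Int} | 1 pending]
  -> identical, skip
step 8: unify e ~ Bool  [subst: {d:=Bool, c:=Int, a:=Int} | 0 pending]
  bind e := Bool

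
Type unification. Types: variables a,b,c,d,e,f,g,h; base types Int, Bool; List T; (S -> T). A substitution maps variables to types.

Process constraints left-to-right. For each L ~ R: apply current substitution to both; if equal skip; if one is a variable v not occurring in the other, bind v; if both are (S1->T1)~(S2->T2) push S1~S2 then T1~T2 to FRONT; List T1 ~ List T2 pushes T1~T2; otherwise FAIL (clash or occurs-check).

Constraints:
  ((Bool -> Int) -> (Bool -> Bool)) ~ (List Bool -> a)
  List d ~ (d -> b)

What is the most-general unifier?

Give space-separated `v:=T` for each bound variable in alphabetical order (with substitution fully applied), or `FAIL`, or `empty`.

Answer: FAIL

Derivation:
step 1: unify ((Bool -> Int) -> (Bool -> Bool)) ~ (List Bool -> a)  [subst: {-} | 1 pending]
  -> decompose arrow: push (Bool -> Int)~List Bool, (Bool -> Bool)~a
step 2: unify (Bool -> Int) ~ List Bool  [subst: {-} | 2 pending]
  clash: (Bool -> Int) vs List Bool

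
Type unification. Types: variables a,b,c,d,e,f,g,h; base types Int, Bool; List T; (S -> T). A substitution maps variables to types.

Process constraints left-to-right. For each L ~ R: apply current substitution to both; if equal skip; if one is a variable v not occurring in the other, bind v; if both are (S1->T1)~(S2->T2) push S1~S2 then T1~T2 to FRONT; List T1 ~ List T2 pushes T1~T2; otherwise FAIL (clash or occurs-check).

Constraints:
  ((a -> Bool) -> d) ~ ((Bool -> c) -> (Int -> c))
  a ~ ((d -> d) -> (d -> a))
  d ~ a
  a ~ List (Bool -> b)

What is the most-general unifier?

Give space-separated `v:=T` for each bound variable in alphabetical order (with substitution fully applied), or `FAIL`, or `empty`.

step 1: unify ((a -> Bool) -> d) ~ ((Bool -> c) -> (Int -> c))  [subst: {-} | 3 pending]
  -> decompose arrow: push (a -> Bool)~(Bool -> c), d~(Int -> c)
step 2: unify (a -> Bool) ~ (Bool -> c)  [subst: {-} | 4 pending]
  -> decompose arrow: push a~Bool, Bool~c
step 3: unify a ~ Bool  [subst: {-} | 5 pending]
  bind a := Bool
step 4: unify Bool ~ c  [subst: {a:=Bool} | 4 pending]
  bind c := Bool
step 5: unify d ~ (Int -> Bool)  [subst: {a:=Bool, c:=Bool} | 3 pending]
  bind d := (Int -> Bool)
step 6: unify Bool ~ (((Int -> Bool) -> (Int -> Bool)) -> ((Int -> Bool) -> Bool))  [subst: {a:=Bool, c:=Bool, d:=(Int -> Bool)} | 2 pending]
  clash: Bool vs (((Int -> Bool) -> (Int -> Bool)) -> ((Int -> Bool) -> Bool))

Answer: FAIL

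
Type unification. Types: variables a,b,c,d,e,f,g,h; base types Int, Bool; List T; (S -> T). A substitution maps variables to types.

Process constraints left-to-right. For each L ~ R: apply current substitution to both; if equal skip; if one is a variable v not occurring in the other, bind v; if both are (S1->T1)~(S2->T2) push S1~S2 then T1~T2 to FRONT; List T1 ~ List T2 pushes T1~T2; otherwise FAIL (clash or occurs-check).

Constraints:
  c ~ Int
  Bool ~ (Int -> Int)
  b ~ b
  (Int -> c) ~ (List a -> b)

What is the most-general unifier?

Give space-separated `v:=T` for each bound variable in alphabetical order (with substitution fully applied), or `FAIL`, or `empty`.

Answer: FAIL

Derivation:
step 1: unify c ~ Int  [subst: {-} | 3 pending]
  bind c := Int
step 2: unify Bool ~ (Int -> Int)  [subst: {c:=Int} | 2 pending]
  clash: Bool vs (Int -> Int)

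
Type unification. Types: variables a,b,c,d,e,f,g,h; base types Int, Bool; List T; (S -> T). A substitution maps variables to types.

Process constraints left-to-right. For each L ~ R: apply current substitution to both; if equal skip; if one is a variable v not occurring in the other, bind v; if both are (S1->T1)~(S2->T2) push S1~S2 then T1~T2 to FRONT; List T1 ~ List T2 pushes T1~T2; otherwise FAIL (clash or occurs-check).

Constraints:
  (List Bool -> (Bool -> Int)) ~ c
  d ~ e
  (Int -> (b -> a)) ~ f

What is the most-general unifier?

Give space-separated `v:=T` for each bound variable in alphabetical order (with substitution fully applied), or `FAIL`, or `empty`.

Answer: c:=(List Bool -> (Bool -> Int)) d:=e f:=(Int -> (b -> a))

Derivation:
step 1: unify (List Bool -> (Bool -> Int)) ~ c  [subst: {-} | 2 pending]
  bind c := (List Bool -> (Bool -> Int))
step 2: unify d ~ e  [subst: {c:=(List Bool -> (Bool -> Int))} | 1 pending]
  bind d := e
step 3: unify (Int -> (b -> a)) ~ f  [subst: {c:=(List Bool -> (Bool -> Int)), d:=e} | 0 pending]
  bind f := (Int -> (b -> a))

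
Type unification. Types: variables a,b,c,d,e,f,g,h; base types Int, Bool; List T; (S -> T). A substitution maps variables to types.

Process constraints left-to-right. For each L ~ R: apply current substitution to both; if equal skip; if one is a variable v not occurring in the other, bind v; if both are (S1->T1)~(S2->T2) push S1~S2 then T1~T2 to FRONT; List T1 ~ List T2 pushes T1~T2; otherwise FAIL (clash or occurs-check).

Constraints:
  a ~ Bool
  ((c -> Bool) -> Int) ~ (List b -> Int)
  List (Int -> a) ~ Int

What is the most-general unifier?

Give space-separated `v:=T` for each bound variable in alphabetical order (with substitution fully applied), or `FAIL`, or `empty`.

step 1: unify a ~ Bool  [subst: {-} | 2 pending]
  bind a := Bool
step 2: unify ((c -> Bool) -> Int) ~ (List b -> Int)  [subst: {a:=Bool} | 1 pending]
  -> decompose arrow: push (c -> Bool)~List b, Int~Int
step 3: unify (c -> Bool) ~ List b  [subst: {a:=Bool} | 2 pending]
  clash: (c -> Bool) vs List b

Answer: FAIL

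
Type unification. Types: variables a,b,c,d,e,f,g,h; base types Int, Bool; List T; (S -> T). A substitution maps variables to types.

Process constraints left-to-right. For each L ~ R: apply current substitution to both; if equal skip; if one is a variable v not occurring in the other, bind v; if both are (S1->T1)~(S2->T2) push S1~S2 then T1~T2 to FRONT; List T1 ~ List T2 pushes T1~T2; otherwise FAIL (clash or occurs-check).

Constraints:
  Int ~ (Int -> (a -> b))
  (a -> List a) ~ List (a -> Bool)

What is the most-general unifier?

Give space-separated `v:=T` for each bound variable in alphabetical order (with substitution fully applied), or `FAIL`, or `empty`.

Answer: FAIL

Derivation:
step 1: unify Int ~ (Int -> (a -> b))  [subst: {-} | 1 pending]
  clash: Int vs (Int -> (a -> b))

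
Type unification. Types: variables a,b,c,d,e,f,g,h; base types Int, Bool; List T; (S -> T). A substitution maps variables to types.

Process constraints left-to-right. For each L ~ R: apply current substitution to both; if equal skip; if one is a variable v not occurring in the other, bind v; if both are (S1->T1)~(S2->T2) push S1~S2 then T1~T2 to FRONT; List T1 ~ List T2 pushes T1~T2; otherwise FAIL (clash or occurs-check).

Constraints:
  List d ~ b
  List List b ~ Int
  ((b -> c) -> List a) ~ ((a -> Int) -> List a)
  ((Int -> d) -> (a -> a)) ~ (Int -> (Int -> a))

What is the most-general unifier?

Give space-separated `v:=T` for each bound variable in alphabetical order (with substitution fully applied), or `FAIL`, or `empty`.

Answer: FAIL

Derivation:
step 1: unify List d ~ b  [subst: {-} | 3 pending]
  bind b := List d
step 2: unify List List List d ~ Int  [subst: {b:=List d} | 2 pending]
  clash: List List List d vs Int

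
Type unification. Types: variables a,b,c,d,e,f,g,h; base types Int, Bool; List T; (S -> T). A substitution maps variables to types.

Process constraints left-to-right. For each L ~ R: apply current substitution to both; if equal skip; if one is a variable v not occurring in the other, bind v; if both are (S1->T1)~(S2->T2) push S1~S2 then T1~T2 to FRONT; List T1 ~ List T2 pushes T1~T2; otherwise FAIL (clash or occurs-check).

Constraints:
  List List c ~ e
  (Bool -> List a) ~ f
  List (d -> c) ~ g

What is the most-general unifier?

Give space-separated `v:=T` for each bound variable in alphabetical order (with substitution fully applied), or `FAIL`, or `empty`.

Answer: e:=List List c f:=(Bool -> List a) g:=List (d -> c)

Derivation:
step 1: unify List List c ~ e  [subst: {-} | 2 pending]
  bind e := List List c
step 2: unify (Bool -> List a) ~ f  [subst: {e:=List List c} | 1 pending]
  bind f := (Bool -> List a)
step 3: unify List (d -> c) ~ g  [subst: {e:=List List c, f:=(Bool -> List a)} | 0 pending]
  bind g := List (d -> c)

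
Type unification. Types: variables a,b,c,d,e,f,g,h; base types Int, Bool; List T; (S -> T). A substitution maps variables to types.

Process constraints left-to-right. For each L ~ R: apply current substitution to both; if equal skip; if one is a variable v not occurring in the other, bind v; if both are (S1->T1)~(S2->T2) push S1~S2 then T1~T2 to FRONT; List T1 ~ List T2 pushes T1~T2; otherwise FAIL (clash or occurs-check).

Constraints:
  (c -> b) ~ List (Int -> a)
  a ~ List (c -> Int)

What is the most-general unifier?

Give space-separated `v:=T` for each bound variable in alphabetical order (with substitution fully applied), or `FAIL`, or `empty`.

step 1: unify (c -> b) ~ List (Int -> a)  [subst: {-} | 1 pending]
  clash: (c -> b) vs List (Int -> a)

Answer: FAIL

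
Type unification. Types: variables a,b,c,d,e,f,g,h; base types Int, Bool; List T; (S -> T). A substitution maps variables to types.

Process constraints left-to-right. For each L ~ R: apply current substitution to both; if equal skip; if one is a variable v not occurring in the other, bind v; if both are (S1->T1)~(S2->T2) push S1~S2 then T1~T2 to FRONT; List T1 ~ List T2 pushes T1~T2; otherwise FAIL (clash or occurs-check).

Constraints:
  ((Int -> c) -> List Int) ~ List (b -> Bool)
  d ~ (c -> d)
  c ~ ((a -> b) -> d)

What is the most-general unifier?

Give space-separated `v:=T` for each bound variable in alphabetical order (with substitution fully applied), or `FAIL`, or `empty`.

step 1: unify ((Int -> c) -> List Int) ~ List (b -> Bool)  [subst: {-} | 2 pending]
  clash: ((Int -> c) -> List Int) vs List (b -> Bool)

Answer: FAIL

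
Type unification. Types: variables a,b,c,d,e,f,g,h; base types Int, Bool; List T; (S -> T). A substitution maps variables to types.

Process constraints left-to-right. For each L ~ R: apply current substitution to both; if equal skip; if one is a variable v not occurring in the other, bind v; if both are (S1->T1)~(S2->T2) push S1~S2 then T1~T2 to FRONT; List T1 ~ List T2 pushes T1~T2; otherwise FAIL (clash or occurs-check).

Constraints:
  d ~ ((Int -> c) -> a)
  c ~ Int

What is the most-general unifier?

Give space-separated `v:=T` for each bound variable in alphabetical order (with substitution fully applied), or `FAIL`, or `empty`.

Answer: c:=Int d:=((Int -> Int) -> a)

Derivation:
step 1: unify d ~ ((Int -> c) -> a)  [subst: {-} | 1 pending]
  bind d := ((Int -> c) -> a)
step 2: unify c ~ Int  [subst: {d:=((Int -> c) -> a)} | 0 pending]
  bind c := Int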